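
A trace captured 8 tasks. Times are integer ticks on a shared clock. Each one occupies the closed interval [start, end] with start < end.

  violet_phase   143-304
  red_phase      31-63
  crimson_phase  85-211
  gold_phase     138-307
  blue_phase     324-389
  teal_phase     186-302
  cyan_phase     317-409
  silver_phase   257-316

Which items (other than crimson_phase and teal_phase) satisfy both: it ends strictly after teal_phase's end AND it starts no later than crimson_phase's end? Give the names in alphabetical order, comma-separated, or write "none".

gold_phase, violet_phase

Conditions: its end is strictly after teal_phase's end (X.end > 302) AND its start is no later than crimson_phase's end (X.start <= 211).
blue_phase: end 389 > 302? ✓; start 324 <= 211? ✗ → no.
cyan_phase: end 409 > 302? ✓; start 317 <= 211? ✗ → no.
gold_phase: end 307 > 302? ✓; start 138 <= 211? ✓ → yes.
red_phase: end 63 > 302? ✗; start 31 <= 211? ✓ → no.
silver_phase: end 316 > 302? ✓; start 257 <= 211? ✗ → no.
violet_phase: end 304 > 302? ✓; start 143 <= 211? ✓ → yes.
Result: gold_phase, violet_phase.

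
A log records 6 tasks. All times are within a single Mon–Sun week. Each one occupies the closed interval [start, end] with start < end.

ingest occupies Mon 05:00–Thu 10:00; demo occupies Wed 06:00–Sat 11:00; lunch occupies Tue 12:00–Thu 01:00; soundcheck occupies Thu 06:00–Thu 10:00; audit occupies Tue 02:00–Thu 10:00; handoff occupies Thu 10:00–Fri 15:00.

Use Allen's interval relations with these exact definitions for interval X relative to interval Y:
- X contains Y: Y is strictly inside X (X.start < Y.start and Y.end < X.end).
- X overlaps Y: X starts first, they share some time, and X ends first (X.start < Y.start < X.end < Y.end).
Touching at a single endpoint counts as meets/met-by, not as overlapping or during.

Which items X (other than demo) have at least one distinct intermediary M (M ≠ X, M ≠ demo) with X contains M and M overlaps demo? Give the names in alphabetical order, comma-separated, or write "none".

audit, ingest

Target demo = [Wed 06:00, Sat 11:00].
Intermediaries M with M overlaps demo: audit, ingest, lunch.
Via audit — items with X contains audit: none.
Via ingest — items with X contains ingest: none.
Via lunch — items with X contains lunch: audit, ingest.
Union: audit, ingest.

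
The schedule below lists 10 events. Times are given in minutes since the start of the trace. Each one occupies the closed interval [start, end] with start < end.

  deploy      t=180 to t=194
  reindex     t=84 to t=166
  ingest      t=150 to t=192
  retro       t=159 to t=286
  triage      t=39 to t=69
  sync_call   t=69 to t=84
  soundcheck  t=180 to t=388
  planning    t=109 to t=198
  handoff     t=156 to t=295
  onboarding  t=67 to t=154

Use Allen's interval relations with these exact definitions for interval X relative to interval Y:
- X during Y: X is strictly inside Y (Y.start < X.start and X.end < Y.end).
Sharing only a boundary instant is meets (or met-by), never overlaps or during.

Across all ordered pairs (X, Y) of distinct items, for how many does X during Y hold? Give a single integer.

Checking all 90 ordered pairs for relation 'during'; matching pairs in alphabetical order:
(deploy, handoff): deploy during handoff ✓
(deploy, planning): deploy during planning ✓
(deploy, retro): deploy during retro ✓
(ingest, planning): ingest during planning ✓
(retro, handoff): retro during handoff ✓
(sync_call, onboarding): sync_call during onboarding ✓
Count: 6.

6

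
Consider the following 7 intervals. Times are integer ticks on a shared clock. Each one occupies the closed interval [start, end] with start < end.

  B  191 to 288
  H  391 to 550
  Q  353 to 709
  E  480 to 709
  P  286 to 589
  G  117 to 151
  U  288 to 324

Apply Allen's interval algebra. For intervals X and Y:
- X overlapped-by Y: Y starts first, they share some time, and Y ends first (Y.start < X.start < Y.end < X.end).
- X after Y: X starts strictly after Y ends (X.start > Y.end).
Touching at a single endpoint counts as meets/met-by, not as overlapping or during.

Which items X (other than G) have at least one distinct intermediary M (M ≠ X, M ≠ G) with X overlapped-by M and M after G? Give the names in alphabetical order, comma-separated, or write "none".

E, P, Q

Target G = [117, 151].
Intermediaries M with M after G: B, E, H, P, Q, U.
Via B — items with X overlapped-by B: P.
Via E — items with X overlapped-by E: none.
Via H — items with X overlapped-by H: E.
Via P — items with X overlapped-by P: E, Q.
Via Q — items with X overlapped-by Q: none.
Via U — items with X overlapped-by U: none.
Union: E, P, Q.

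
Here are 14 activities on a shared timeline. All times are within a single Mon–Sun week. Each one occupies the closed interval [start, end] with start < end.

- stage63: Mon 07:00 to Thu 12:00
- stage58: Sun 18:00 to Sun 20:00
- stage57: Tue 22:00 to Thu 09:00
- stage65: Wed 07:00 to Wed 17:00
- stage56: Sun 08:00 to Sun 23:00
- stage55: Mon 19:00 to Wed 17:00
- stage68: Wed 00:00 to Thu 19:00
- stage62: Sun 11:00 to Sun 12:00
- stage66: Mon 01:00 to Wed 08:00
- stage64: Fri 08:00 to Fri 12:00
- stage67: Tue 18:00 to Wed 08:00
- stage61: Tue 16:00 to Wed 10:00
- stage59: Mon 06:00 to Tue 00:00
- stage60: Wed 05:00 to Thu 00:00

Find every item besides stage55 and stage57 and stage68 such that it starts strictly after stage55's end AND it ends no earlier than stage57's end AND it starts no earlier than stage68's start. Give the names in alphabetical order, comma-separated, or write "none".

Conditions: its start is strictly after stage55's end (X.start > Wed 17:00) AND its end is no earlier than stage57's end (X.end >= Thu 09:00) AND its start is no earlier than stage68's start (X.start >= Wed 00:00).
stage56: start Sun 08:00 > Wed 17:00? ✓; end Sun 23:00 >= Thu 09:00? ✓; start Sun 08:00 >= Wed 00:00? ✓ → yes.
stage58: start Sun 18:00 > Wed 17:00? ✓; end Sun 20:00 >= Thu 09:00? ✓; start Sun 18:00 >= Wed 00:00? ✓ → yes.
stage59: start Mon 06:00 > Wed 17:00? ✗; end Tue 00:00 >= Thu 09:00? ✗; start Mon 06:00 >= Wed 00:00? ✗ → no.
stage60: start Wed 05:00 > Wed 17:00? ✗; end Thu 00:00 >= Thu 09:00? ✗; start Wed 05:00 >= Wed 00:00? ✓ → no.
stage61: start Tue 16:00 > Wed 17:00? ✗; end Wed 10:00 >= Thu 09:00? ✗; start Tue 16:00 >= Wed 00:00? ✗ → no.
stage62: start Sun 11:00 > Wed 17:00? ✓; end Sun 12:00 >= Thu 09:00? ✓; start Sun 11:00 >= Wed 00:00? ✓ → yes.
stage63: start Mon 07:00 > Wed 17:00? ✗; end Thu 12:00 >= Thu 09:00? ✓; start Mon 07:00 >= Wed 00:00? ✗ → no.
stage64: start Fri 08:00 > Wed 17:00? ✓; end Fri 12:00 >= Thu 09:00? ✓; start Fri 08:00 >= Wed 00:00? ✓ → yes.
stage65: start Wed 07:00 > Wed 17:00? ✗; end Wed 17:00 >= Thu 09:00? ✗; start Wed 07:00 >= Wed 00:00? ✓ → no.
stage66: start Mon 01:00 > Wed 17:00? ✗; end Wed 08:00 >= Thu 09:00? ✗; start Mon 01:00 >= Wed 00:00? ✗ → no.
stage67: start Tue 18:00 > Wed 17:00? ✗; end Wed 08:00 >= Thu 09:00? ✗; start Tue 18:00 >= Wed 00:00? ✗ → no.
Result: stage56, stage58, stage62, stage64.

stage56, stage58, stage62, stage64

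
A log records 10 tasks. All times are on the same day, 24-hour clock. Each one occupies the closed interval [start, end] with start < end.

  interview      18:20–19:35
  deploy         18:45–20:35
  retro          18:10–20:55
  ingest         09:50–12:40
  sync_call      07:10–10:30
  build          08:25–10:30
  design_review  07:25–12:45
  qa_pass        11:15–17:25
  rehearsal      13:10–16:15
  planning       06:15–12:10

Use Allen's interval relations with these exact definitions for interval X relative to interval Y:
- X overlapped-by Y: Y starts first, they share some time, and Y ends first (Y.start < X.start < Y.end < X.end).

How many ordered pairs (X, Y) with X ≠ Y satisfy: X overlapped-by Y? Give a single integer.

Checking all 90 ordered pairs for relation 'overlapped-by'; matching pairs in alphabetical order:
(deploy, interview): deploy overlapped-by interview ✓
(design_review, planning): design_review overlapped-by planning ✓
(design_review, sync_call): design_review overlapped-by sync_call ✓
(ingest, build): ingest overlapped-by build ✓
(ingest, planning): ingest overlapped-by planning ✓
(ingest, sync_call): ingest overlapped-by sync_call ✓
(qa_pass, design_review): qa_pass overlapped-by design_review ✓
(qa_pass, ingest): qa_pass overlapped-by ingest ✓
(qa_pass, planning): qa_pass overlapped-by planning ✓
Count: 9.

9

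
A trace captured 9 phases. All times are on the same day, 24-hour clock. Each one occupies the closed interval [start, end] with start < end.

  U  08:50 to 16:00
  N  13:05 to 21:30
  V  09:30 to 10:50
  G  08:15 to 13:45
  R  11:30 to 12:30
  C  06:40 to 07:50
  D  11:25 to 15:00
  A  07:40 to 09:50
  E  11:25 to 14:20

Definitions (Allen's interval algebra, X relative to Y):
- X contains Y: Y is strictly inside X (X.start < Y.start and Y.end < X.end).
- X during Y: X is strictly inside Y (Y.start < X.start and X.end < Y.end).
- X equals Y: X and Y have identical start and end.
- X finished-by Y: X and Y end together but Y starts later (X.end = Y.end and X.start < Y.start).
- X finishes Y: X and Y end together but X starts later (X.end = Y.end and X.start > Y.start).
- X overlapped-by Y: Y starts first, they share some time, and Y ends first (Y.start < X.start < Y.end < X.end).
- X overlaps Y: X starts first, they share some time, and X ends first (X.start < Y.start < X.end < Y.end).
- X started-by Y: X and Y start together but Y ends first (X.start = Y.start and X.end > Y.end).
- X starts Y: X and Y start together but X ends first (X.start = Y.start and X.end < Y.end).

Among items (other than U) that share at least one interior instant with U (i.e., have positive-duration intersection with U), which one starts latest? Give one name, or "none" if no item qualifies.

Target U = [08:50, 16:00].
A [07:40, 09:50] → overlaps → candidate.
C [06:40, 07:50] → before → excluded.
D [11:25, 15:00] → during → candidate.
E [11:25, 14:20] → during → candidate.
G [08:15, 13:45] → overlaps → candidate.
N [13:05, 21:30] → overlapped-by → candidate.
R [11:30, 12:30] → during → candidate.
V [09:30, 10:50] → during → candidate.
Among candidates, latest start is 13:05 → N.

N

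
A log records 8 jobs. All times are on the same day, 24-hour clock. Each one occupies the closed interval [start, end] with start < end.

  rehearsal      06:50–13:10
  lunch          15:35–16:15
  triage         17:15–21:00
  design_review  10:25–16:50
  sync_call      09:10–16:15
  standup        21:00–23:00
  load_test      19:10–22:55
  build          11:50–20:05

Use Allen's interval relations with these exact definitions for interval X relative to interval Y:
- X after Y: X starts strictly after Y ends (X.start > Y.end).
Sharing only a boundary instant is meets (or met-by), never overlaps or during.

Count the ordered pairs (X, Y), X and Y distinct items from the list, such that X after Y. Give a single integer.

14

Checking all 56 ordered pairs for relation 'after'; matching pairs in alphabetical order:
(load_test, design_review): load_test after design_review ✓
(load_test, lunch): load_test after lunch ✓
(load_test, rehearsal): load_test after rehearsal ✓
(load_test, sync_call): load_test after sync_call ✓
(lunch, rehearsal): lunch after rehearsal ✓
(standup, build): standup after build ✓
(standup, design_review): standup after design_review ✓
(standup, lunch): standup after lunch ✓
(standup, rehearsal): standup after rehearsal ✓
(standup, sync_call): standup after sync_call ✓
(triage, design_review): triage after design_review ✓
(triage, lunch): triage after lunch ✓
(triage, rehearsal): triage after rehearsal ✓
(triage, sync_call): triage after sync_call ✓
Count: 14.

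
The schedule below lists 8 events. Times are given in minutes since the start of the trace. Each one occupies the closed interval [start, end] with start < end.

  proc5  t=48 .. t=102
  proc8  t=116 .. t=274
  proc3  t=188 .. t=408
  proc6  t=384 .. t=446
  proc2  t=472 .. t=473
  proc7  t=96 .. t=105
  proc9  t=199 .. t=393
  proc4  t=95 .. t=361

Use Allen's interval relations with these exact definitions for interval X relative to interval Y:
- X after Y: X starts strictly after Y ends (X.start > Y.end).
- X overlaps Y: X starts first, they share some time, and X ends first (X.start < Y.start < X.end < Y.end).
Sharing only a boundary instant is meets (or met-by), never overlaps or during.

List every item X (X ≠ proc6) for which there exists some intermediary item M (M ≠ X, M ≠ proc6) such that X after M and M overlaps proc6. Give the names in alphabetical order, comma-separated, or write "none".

proc2

Target proc6 = [t=384, t=446].
Intermediaries M with M overlaps proc6: proc3, proc9.
Via proc3 — items with X after proc3: proc2.
Via proc9 — items with X after proc9: proc2.
Union: proc2.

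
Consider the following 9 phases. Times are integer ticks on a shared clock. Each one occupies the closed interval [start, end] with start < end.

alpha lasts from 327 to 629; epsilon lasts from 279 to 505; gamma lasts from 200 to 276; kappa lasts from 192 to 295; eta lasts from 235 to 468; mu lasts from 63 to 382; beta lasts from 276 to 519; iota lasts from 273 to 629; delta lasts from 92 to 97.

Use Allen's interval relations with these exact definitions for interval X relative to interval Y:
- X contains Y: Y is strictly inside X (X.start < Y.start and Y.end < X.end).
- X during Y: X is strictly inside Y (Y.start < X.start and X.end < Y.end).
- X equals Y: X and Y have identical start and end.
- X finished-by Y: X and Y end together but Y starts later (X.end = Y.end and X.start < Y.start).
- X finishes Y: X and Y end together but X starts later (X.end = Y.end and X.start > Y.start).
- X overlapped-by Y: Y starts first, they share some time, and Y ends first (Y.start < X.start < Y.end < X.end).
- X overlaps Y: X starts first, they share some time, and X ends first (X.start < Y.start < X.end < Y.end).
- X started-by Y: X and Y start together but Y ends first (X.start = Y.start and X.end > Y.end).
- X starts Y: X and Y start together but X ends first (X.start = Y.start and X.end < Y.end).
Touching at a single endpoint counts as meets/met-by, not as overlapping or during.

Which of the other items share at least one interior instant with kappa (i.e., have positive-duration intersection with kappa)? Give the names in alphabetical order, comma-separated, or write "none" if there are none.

beta, epsilon, eta, gamma, iota, mu

Target kappa = [192, 295].
alpha [327, 629] → after → no.
beta [276, 519] → overlapped-by → yes.
delta [92, 97] → before → no.
epsilon [279, 505] → overlapped-by → yes.
eta [235, 468] → overlapped-by → yes.
gamma [200, 276] → during → yes.
iota [273, 629] → overlapped-by → yes.
mu [63, 382] → contains → yes.
Result: beta, epsilon, eta, gamma, iota, mu.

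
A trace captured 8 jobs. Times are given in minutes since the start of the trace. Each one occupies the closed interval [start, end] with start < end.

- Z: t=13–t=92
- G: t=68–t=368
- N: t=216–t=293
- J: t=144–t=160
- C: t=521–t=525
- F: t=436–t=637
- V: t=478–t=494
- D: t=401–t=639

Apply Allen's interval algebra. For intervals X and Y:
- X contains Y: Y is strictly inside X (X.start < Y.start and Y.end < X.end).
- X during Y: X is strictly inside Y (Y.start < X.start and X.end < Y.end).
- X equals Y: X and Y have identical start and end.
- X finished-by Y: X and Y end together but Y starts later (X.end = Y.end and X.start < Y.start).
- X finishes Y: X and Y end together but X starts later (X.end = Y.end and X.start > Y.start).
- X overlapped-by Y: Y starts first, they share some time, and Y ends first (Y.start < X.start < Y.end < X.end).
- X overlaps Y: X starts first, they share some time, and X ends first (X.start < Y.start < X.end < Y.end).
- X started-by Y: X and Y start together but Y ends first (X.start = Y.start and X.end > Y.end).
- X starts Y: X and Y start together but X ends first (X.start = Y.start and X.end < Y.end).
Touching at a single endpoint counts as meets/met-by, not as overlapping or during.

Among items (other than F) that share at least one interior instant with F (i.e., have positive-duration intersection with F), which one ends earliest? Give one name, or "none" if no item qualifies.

V

Target F = [t=436, t=637].
C [t=521, t=525] → during → candidate.
D [t=401, t=639] → contains → candidate.
G [t=68, t=368] → before → excluded.
J [t=144, t=160] → before → excluded.
N [t=216, t=293] → before → excluded.
V [t=478, t=494] → during → candidate.
Z [t=13, t=92] → before → excluded.
Among candidates, earliest end is t=494 → V.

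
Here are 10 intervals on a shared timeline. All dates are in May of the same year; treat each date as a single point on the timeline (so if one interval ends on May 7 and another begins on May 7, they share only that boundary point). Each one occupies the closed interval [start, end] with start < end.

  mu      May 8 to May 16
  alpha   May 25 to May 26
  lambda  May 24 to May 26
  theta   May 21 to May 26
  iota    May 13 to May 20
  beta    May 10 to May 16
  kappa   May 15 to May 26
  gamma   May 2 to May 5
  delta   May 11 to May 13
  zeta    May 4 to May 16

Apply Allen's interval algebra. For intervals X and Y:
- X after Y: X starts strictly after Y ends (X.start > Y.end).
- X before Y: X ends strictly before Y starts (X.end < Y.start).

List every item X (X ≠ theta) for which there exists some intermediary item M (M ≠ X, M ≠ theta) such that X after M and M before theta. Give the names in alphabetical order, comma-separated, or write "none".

Target theta = [May 21, May 26].
Intermediaries M with M before theta: beta, delta, gamma, iota, mu, zeta.
Via beta — items with X after beta: alpha, lambda.
Via delta — items with X after delta: alpha, kappa, lambda.
Via gamma — items with X after gamma: alpha, beta, delta, iota, kappa, lambda, mu.
Via iota — items with X after iota: alpha, lambda.
Via mu — items with X after mu: alpha, lambda.
Via zeta — items with X after zeta: alpha, lambda.
Union: alpha, beta, delta, iota, kappa, lambda, mu.

alpha, beta, delta, iota, kappa, lambda, mu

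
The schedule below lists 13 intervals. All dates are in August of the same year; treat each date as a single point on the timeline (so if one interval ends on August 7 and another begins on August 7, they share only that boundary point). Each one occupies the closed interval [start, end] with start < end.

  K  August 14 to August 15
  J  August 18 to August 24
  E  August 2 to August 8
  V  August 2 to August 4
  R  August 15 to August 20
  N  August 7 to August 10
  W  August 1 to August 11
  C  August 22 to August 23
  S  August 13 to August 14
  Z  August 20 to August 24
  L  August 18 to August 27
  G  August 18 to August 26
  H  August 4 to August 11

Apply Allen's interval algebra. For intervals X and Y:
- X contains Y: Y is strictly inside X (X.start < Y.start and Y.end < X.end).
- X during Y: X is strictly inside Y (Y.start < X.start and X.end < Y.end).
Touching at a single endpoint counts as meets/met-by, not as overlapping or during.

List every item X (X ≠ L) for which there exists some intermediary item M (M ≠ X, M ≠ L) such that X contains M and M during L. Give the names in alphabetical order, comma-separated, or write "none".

G, J, Z

Target L = [August 18, August 27].
Intermediaries M with M during L: C, Z.
Via C — items with X contains C: G, J, Z.
Via Z — items with X contains Z: G.
Union: G, J, Z.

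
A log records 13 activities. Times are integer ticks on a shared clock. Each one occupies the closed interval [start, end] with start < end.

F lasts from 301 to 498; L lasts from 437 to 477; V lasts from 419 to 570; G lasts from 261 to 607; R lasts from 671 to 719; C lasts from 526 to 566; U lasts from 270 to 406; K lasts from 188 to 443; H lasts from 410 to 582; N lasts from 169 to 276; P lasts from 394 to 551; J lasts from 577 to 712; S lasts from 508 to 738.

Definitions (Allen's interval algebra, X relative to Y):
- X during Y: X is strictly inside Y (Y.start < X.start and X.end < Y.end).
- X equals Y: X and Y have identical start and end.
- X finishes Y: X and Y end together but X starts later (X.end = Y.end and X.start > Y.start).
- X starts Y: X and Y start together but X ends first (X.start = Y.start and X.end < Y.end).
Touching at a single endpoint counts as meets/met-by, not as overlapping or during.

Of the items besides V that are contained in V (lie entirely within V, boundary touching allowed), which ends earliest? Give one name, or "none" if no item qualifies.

L

Target V = [419, 570].
C [526, 566] → during → candidate.
F [301, 498] → overlaps → excluded.
G [261, 607] → contains → excluded.
H [410, 582] → contains → excluded.
J [577, 712] → after → excluded.
K [188, 443] → overlaps → excluded.
L [437, 477] → during → candidate.
N [169, 276] → before → excluded.
P [394, 551] → overlaps → excluded.
R [671, 719] → after → excluded.
S [508, 738] → overlapped-by → excluded.
U [270, 406] → before → excluded.
Among candidates, earliest end is 477 → L.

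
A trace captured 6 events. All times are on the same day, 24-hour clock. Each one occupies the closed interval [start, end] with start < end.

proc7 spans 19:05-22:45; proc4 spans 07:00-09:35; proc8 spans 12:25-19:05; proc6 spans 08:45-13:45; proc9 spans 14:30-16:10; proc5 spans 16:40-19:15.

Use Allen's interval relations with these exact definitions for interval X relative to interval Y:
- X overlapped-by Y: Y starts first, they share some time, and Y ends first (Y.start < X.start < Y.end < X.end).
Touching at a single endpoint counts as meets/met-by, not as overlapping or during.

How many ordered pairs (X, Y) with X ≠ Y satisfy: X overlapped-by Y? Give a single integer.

4

Checking all 30 ordered pairs for relation 'overlapped-by'; matching pairs in alphabetical order:
(proc5, proc8): proc5 overlapped-by proc8 ✓
(proc6, proc4): proc6 overlapped-by proc4 ✓
(proc7, proc5): proc7 overlapped-by proc5 ✓
(proc8, proc6): proc8 overlapped-by proc6 ✓
Count: 4.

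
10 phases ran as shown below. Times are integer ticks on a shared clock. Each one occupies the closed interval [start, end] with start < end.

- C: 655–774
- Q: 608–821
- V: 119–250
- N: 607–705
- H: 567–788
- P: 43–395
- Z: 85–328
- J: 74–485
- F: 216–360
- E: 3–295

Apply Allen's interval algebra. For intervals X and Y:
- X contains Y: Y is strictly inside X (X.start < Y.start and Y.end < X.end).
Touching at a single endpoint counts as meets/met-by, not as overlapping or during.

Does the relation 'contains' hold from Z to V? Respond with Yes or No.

Yes

Z = [85, 328], V = [119, 250].
Actual relation of Z to V: contains.
Asked whether 'contains' holds → Yes.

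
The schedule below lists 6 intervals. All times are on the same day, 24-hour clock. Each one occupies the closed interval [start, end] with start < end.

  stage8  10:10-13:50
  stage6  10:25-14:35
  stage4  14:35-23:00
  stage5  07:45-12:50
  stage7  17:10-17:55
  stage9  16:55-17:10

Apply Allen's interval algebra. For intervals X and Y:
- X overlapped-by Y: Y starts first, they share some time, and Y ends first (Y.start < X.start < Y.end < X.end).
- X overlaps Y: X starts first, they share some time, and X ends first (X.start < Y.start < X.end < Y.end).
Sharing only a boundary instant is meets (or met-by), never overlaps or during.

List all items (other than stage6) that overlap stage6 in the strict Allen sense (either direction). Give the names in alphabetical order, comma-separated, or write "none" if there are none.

Target stage6 = [10:25, 14:35].
stage4 [14:35, 23:00] → met-by → no.
stage5 [07:45, 12:50] → overlaps → yes.
stage7 [17:10, 17:55] → after → no.
stage8 [10:10, 13:50] → overlaps → yes.
stage9 [16:55, 17:10] → after → no.
Result: stage5, stage8.

stage5, stage8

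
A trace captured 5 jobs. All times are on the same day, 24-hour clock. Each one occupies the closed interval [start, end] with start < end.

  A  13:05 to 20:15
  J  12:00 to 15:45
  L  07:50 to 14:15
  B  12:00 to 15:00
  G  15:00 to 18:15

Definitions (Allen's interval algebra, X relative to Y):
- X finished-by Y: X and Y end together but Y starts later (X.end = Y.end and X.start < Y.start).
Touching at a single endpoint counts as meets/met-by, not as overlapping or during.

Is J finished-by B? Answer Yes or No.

No

J = [12:00, 15:45], B = [12:00, 15:00].
Actual relation of J to B: started-by.
Asked whether 'finished-by' holds → No.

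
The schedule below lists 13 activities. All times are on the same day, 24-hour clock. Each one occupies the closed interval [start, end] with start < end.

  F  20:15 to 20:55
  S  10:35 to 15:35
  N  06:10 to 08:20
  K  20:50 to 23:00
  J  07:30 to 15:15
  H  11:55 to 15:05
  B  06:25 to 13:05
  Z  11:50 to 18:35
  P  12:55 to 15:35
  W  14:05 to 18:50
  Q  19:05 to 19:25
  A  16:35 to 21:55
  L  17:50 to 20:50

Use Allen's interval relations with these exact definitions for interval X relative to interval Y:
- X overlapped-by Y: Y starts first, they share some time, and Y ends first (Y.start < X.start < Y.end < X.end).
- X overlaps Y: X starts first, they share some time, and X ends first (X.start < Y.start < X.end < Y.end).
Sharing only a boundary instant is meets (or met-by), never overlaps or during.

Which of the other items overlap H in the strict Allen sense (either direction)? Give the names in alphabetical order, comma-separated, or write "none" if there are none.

Target H = [11:55, 15:05].
A [16:35, 21:55] → after → no.
B [06:25, 13:05] → overlaps → yes.
F [20:15, 20:55] → after → no.
J [07:30, 15:15] → contains → no.
K [20:50, 23:00] → after → no.
L [17:50, 20:50] → after → no.
N [06:10, 08:20] → before → no.
P [12:55, 15:35] → overlapped-by → yes.
Q [19:05, 19:25] → after → no.
S [10:35, 15:35] → contains → no.
W [14:05, 18:50] → overlapped-by → yes.
Z [11:50, 18:35] → contains → no.
Result: B, P, W.

B, P, W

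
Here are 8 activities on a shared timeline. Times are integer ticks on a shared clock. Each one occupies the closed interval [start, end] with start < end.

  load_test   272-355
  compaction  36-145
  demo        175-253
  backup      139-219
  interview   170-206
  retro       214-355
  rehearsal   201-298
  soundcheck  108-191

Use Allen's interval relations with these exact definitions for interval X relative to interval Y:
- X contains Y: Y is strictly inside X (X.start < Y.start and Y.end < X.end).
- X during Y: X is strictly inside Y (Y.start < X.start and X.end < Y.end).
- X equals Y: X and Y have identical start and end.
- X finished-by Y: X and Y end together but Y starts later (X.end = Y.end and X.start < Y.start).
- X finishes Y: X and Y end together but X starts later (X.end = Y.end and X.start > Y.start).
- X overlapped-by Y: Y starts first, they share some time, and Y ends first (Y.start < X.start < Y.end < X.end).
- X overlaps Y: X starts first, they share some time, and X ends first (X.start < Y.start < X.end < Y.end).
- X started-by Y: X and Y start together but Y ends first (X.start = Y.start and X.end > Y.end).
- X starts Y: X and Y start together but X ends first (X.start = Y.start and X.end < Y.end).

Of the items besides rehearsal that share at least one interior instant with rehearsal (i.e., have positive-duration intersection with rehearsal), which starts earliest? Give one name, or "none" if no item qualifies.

Target rehearsal = [201, 298].
backup [139, 219] → overlaps → candidate.
compaction [36, 145] → before → excluded.
demo [175, 253] → overlaps → candidate.
interview [170, 206] → overlaps → candidate.
load_test [272, 355] → overlapped-by → candidate.
retro [214, 355] → overlapped-by → candidate.
soundcheck [108, 191] → before → excluded.
Among candidates, earliest start is 139 → backup.

backup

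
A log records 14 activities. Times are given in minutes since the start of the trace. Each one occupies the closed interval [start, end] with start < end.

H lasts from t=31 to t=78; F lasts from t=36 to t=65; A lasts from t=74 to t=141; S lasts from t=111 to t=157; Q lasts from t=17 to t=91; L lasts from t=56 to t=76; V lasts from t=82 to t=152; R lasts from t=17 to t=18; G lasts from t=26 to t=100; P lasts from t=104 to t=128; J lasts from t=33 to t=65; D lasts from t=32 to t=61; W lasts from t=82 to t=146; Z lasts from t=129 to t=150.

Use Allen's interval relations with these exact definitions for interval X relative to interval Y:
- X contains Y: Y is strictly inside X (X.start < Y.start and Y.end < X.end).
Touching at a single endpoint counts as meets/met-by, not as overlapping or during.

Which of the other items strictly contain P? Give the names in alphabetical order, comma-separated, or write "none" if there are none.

A, V, W

Target P = [t=104, t=128].
A [t=74, t=141] → contains → yes.
D [t=32, t=61] → before → no.
F [t=36, t=65] → before → no.
G [t=26, t=100] → before → no.
H [t=31, t=78] → before → no.
J [t=33, t=65] → before → no.
L [t=56, t=76] → before → no.
Q [t=17, t=91] → before → no.
R [t=17, t=18] → before → no.
S [t=111, t=157] → overlapped-by → no.
V [t=82, t=152] → contains → yes.
W [t=82, t=146] → contains → yes.
Z [t=129, t=150] → after → no.
Result: A, V, W.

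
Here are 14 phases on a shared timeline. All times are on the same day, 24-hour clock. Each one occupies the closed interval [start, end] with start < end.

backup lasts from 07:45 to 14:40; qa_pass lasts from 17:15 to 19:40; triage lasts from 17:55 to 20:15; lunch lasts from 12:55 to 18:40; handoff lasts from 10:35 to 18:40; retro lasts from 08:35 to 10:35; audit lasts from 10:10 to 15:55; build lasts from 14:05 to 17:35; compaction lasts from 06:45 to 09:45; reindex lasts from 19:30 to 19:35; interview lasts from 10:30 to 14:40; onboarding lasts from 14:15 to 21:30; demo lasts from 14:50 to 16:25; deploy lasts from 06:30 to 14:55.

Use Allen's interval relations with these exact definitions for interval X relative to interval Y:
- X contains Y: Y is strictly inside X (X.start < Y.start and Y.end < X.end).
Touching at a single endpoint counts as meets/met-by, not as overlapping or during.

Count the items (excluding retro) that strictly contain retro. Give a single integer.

Target retro = [08:35, 10:35].
audit [10:10, 15:55] → overlapped-by → no.
backup [07:45, 14:40] → contains → counts.
build [14:05, 17:35] → after → no.
compaction [06:45, 09:45] → overlaps → no.
demo [14:50, 16:25] → after → no.
deploy [06:30, 14:55] → contains → counts.
handoff [10:35, 18:40] → met-by → no.
interview [10:30, 14:40] → overlapped-by → no.
lunch [12:55, 18:40] → after → no.
onboarding [14:15, 21:30] → after → no.
qa_pass [17:15, 19:40] → after → no.
reindex [19:30, 19:35] → after → no.
triage [17:55, 20:15] → after → no.
Total: 2.

2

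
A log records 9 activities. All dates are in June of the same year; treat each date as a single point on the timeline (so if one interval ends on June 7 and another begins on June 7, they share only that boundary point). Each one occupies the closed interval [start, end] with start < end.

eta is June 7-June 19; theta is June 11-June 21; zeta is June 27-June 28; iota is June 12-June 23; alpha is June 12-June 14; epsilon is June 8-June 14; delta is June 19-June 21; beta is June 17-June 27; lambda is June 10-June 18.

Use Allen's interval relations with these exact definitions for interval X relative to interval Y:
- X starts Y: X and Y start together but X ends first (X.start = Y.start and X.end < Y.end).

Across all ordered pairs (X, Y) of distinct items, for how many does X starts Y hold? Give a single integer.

1

Checking all 72 ordered pairs for relation 'starts'; matching pairs in alphabetical order:
(alpha, iota): alpha starts iota ✓
Count: 1.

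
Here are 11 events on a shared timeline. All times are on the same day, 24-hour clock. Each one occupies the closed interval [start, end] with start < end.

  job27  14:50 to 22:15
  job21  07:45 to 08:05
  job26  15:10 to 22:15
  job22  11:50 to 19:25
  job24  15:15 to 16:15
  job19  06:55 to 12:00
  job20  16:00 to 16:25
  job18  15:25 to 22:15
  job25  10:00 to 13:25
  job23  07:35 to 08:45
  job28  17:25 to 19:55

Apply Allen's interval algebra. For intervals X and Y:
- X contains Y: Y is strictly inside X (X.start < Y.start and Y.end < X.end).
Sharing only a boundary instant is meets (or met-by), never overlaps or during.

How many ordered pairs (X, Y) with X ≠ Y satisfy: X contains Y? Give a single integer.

13

Checking all 110 ordered pairs for relation 'contains'; matching pairs in alphabetical order:
(job18, job20): job18 contains job20 ✓
(job18, job28): job18 contains job28 ✓
(job19, job21): job19 contains job21 ✓
(job19, job23): job19 contains job23 ✓
(job22, job20): job22 contains job20 ✓
(job22, job24): job22 contains job24 ✓
(job23, job21): job23 contains job21 ✓
(job26, job20): job26 contains job20 ✓
(job26, job24): job26 contains job24 ✓
(job26, job28): job26 contains job28 ✓
(job27, job20): job27 contains job20 ✓
(job27, job24): job27 contains job24 ✓
(job27, job28): job27 contains job28 ✓
Count: 13.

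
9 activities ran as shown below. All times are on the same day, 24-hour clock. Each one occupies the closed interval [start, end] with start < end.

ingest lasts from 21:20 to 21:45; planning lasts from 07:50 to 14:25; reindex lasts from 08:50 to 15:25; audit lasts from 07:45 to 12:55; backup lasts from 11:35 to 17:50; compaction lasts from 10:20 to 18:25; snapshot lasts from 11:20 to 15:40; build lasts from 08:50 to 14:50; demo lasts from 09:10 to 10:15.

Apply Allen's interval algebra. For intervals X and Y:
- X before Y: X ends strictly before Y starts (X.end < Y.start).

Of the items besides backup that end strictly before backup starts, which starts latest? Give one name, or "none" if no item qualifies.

Target backup = [11:35, 17:50].
audit [07:45, 12:55] → overlaps → excluded.
build [08:50, 14:50] → overlaps → excluded.
compaction [10:20, 18:25] → contains → excluded.
demo [09:10, 10:15] → before → candidate.
ingest [21:20, 21:45] → after → excluded.
planning [07:50, 14:25] → overlaps → excluded.
reindex [08:50, 15:25] → overlaps → excluded.
snapshot [11:20, 15:40] → overlaps → excluded.
Among candidates, latest start is 09:10 → demo.

demo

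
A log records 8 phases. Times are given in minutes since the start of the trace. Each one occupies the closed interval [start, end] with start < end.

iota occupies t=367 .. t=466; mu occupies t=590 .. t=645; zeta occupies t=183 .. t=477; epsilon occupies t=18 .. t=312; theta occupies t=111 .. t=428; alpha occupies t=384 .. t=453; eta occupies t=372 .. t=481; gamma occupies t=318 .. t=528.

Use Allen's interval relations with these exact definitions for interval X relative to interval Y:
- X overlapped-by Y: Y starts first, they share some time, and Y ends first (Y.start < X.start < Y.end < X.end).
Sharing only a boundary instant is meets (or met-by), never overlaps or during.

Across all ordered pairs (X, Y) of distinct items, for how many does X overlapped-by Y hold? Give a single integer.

Checking all 56 ordered pairs for relation 'overlapped-by'; matching pairs in alphabetical order:
(alpha, theta): alpha overlapped-by theta ✓
(eta, iota): eta overlapped-by iota ✓
(eta, theta): eta overlapped-by theta ✓
(eta, zeta): eta overlapped-by zeta ✓
(gamma, theta): gamma overlapped-by theta ✓
(gamma, zeta): gamma overlapped-by zeta ✓
(iota, theta): iota overlapped-by theta ✓
(theta, epsilon): theta overlapped-by epsilon ✓
(zeta, epsilon): zeta overlapped-by epsilon ✓
(zeta, theta): zeta overlapped-by theta ✓
Count: 10.

10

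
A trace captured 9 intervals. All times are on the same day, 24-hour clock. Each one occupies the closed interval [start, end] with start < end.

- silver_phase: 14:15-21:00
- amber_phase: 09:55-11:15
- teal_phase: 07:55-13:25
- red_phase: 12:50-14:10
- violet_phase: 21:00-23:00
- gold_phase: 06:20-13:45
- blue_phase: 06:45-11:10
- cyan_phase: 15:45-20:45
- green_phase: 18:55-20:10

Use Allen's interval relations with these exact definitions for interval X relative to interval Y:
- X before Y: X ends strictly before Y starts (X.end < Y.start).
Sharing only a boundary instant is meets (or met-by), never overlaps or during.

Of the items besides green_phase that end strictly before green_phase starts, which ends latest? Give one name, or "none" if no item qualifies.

Target green_phase = [18:55, 20:10].
amber_phase [09:55, 11:15] → before → candidate.
blue_phase [06:45, 11:10] → before → candidate.
cyan_phase [15:45, 20:45] → contains → excluded.
gold_phase [06:20, 13:45] → before → candidate.
red_phase [12:50, 14:10] → before → candidate.
silver_phase [14:15, 21:00] → contains → excluded.
teal_phase [07:55, 13:25] → before → candidate.
violet_phase [21:00, 23:00] → after → excluded.
Among candidates, latest end is 14:10 → red_phase.

red_phase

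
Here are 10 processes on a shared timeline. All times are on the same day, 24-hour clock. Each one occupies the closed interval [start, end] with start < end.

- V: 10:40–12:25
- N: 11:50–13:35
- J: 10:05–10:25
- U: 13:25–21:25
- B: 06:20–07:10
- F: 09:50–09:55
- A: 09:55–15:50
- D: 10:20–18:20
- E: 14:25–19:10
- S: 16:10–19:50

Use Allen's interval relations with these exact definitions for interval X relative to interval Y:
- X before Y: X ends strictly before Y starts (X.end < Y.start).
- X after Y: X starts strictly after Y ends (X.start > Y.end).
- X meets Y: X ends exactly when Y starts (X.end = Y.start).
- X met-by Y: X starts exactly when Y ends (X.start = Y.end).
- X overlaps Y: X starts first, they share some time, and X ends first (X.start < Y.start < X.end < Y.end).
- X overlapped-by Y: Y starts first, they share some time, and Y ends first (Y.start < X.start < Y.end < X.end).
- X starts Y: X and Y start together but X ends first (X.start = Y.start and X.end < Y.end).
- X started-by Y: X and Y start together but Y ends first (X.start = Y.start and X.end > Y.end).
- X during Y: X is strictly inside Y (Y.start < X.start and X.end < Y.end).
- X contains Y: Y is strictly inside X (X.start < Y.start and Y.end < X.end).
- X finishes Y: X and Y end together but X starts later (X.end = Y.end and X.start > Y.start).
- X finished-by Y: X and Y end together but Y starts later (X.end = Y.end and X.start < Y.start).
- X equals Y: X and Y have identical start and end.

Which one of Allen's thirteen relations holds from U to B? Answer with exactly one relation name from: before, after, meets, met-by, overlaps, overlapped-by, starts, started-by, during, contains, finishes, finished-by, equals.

after

U = [13:25, 21:25]; B = [06:20, 07:10].
Compare endpoints: U.start > B.start, U.start > B.end, U.end > B.start, U.end > B.end.
That pattern is 'after'.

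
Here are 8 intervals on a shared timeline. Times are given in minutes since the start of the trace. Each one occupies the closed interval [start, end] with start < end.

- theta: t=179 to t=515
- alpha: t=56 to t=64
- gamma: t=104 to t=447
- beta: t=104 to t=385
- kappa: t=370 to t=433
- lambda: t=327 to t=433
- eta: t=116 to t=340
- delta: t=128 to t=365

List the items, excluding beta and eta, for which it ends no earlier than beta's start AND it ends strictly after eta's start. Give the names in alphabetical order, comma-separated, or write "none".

delta, gamma, kappa, lambda, theta

Conditions: its end is no earlier than beta's start (X.end >= t=104) AND its end is strictly after eta's start (X.end > t=116).
alpha: end t=64 >= t=104? ✗; end t=64 > t=116? ✗ → no.
delta: end t=365 >= t=104? ✓; end t=365 > t=116? ✓ → yes.
gamma: end t=447 >= t=104? ✓; end t=447 > t=116? ✓ → yes.
kappa: end t=433 >= t=104? ✓; end t=433 > t=116? ✓ → yes.
lambda: end t=433 >= t=104? ✓; end t=433 > t=116? ✓ → yes.
theta: end t=515 >= t=104? ✓; end t=515 > t=116? ✓ → yes.
Result: delta, gamma, kappa, lambda, theta.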